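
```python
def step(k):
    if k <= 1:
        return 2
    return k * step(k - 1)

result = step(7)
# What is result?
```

step(7) = 7 * 6 * 5 * 4 * 3 * 2 * 2 = 10080

Answer: 10080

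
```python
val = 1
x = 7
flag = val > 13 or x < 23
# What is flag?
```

Trace:
`val = 1` → val = 1
`x = 7` → x = 7
`flag = val > 13 or x < 23` → flag = True
So flag = True

Answer: True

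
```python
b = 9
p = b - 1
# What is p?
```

Trace:
`b = 9` → b = 9
`p = b - 1` → p = 8
So p = 8

Answer: 8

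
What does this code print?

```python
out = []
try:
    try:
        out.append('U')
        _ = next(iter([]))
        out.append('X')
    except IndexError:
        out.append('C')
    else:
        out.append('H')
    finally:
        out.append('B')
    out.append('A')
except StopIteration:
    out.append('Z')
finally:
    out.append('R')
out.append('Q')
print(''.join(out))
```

Execution trace: 'U' (inner try body) → 'B' (inner finally) → 'Z' (except StopIteration) → 'R' (finally) → 'Q' (after the try/except). Output: UBZRQ

Answer: UBZRQ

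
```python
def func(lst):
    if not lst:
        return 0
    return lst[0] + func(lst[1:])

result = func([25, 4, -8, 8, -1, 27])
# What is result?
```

25 + 4 + (-8) + 8 + (-1) + 27 + 0 = 55

Answer: 55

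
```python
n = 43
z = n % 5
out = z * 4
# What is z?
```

Trace:
`n = 43` → n = 43
`z = n % 5` → z = 3
`out = z * 4` → out = 12
So z = 3

Answer: 3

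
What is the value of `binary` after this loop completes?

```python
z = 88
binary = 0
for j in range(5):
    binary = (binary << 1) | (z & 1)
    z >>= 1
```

Reverse lowest 5 bits of 88
`binary` takes the values: 0 → 1 → 3

Answer: 3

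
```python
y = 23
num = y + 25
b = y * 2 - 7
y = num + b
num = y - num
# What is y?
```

Trace:
`y = 23` → y = 23
`num = y + 25` → num = 48
`b = y * 2 - 7` → b = 39
`y = num + b` → y = 87
`num = y - num` → num = 39
So y = 87

Answer: 87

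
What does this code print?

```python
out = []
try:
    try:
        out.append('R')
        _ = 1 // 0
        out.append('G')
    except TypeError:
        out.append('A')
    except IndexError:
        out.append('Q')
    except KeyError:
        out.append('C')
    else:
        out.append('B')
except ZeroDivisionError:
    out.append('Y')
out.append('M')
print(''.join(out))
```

Execution trace: 'R' (try body) → 'Y' (outer except ZeroDivisionError) → 'M' (after the try/except). Output: RYM

Answer: RYM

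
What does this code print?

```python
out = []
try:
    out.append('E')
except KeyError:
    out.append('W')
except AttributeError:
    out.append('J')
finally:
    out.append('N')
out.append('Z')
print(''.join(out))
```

Execution trace: 'E' (try body, no exception) → 'N' (finally) → 'Z' (after the try/except). Output: ENZ

Answer: ENZ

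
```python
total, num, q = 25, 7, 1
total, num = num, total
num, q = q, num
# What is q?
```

Trace:
`total, num, q = 25, 7, 1` → total = 25; num = 7; q = 1
`total, num = num, total` → total = 7; num = 25
`num, q = q, num` → num = 1; q = 25
So q = 25

Answer: 25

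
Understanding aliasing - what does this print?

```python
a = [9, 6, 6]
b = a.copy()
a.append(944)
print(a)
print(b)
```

Key concept: list.copy() creates independent copy.
Step by step:
`a = [9, 6, 6]` → a = [9, 6, 6]
`b = a.copy()` → b = [9, 6, 6]
`a.append(944)` → a = [9, 6, 6, 944]
`print(a)` → prints [9, 6, 6, 944]
`print(b)` → prints [9, 6, 6]

Answer:
[9, 6, 6, 944]
[9, 6, 6]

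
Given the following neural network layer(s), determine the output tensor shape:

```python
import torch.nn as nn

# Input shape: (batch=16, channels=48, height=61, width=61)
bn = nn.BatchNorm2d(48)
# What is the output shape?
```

Input: (16, 48, 61, 61) -> Output: (16, 48, 61, 61)

Answer: (16, 48, 61, 61)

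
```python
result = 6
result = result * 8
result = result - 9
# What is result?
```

Trace:
`result = 6` → result = 6
`result = result * 8` → result = 48
`result = result - 9` → result = 39
So result = 39

Answer: 39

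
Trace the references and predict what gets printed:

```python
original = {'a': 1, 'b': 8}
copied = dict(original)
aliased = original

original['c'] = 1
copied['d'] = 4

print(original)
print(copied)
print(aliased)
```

Key concept: dict() creates copy, assignment creates alias.
Step by step:
`original = {'a': 1, 'b': 8}` → original = {'a': 1, 'b': 8}
`copied = dict(original)` → copied = {'a': 1, 'b': 8}
`aliased = original` → aliased = {'a': 1, 'b': 8} (same object as original)
`original['c'] = 1` → original = {'a': 1, 'b': 8, 'c': 1} (same object as aliased); aliased = {'a': 1, 'b': 8, 'c': 1} (same object as original)
`copied['d'] = 4` → copied = {'a': 1, 'b': 8, 'd': 4}
`print(original)` → prints {'a': 1, 'b': 8, 'c': 1}
`print(copied)` → prints {'a': 1, 'b': 8, 'd': 4}
`print(aliased)` → prints {'a': 1, 'b': 8, 'c': 1}

Answer:
{'a': 1, 'b': 8, 'c': 1}
{'a': 1, 'b': 8, 'd': 4}
{'a': 1, 'b': 8, 'c': 1}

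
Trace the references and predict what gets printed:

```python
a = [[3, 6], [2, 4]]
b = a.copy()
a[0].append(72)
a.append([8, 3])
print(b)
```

Key concept: shallow copy with nested lists.
Step by step:
`a = [[3, 6], [2, 4]]` → a = [[3, 6], [2, 4]]
`b = a.copy()` → b = [[3, 6], [2, 4]]
`a[0].append(72)` → a = [[3, 6, 72], [2, 4]]; b = [[3, 6, 72], [2, 4]]
`a.append([8, 3])` → a = [[3, 6, 72], [2, 4], [8, 3]]
`print(b)` → prints [[3, 6, 72], [2, 4]]

Answer: [[3, 6, 72], [2, 4]]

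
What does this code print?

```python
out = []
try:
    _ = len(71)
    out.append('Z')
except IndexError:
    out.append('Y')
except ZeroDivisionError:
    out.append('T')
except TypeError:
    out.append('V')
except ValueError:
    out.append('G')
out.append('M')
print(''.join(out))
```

Execution trace: 'V' (except TypeError) → 'M' (after the try/except). Output: VM

Answer: VM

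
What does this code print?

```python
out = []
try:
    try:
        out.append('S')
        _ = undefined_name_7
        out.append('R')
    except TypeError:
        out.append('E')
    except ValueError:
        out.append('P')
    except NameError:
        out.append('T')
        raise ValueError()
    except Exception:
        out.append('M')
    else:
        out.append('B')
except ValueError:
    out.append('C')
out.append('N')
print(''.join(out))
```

Execution trace: 'S' (inner try body) → 'T' (inner except NameError) → 'C' (outer except ValueError) → 'N' (after the try/except). Output: STCN

Answer: STCN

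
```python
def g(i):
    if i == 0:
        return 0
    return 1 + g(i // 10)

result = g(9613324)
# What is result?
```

Count of digits of 9613324: 7

Answer: 7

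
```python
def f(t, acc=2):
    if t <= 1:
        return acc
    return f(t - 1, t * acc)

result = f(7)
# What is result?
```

Accumulator trace (n, acc): (7, 2) -> (6, 14) -> (5, 84) -> (4, 420) -> (3, 1680) -> (2, 5040) -> (1, 10080) -> return 10080

Answer: 10080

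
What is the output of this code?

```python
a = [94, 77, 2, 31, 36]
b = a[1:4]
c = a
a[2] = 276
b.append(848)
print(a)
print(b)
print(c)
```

Key concept: slice vs alias.
Step by step:
`a = [94, 77, 2, 31, 36]` → a = [94, 77, 2, 31, 36]
`b = a[1:4]` → b = [77, 2, 31]
`c = a` → c = [94, 77, 2, 31, 36] (same object as a)
`a[2] = 276` → a = [94, 77, 276, 31, 36] (same object as c); c = [94, 77, 276, 31, 36] (same object as a)
`b.append(848)` → b = [77, 2, 31, 848]
`print(a)` → prints [94, 77, 276, 31, 36]
`print(b)` → prints [77, 2, 31, 848]
`print(c)` → prints [94, 77, 276, 31, 36]

Answer:
[94, 77, 276, 31, 36]
[77, 2, 31, 848]
[94, 77, 276, 31, 36]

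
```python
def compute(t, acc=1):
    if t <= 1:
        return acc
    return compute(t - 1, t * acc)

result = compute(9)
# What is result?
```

Accumulator trace (n, acc): (9, 1) -> (8, 9) -> (7, 72) -> (6, 504) -> (5, 3024) -> (4, 15120) -> (3, 60480) -> (2, 181440) -> (1, 362880) -> return 362880

Answer: 362880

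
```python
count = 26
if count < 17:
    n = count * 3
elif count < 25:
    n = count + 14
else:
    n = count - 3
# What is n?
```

Trace:
`count = 26` → count = 26
`if count < 17: ...` → count < 17 is False, count < 25 is False, take else branch → n = 23
So n = 23

Answer: 23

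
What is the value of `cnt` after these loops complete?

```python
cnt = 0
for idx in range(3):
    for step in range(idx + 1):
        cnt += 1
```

Triangle: 1 + 2 + ... + 3
`cnt` takes the values: 0 → 1 → 2 → 3 → 4 → 5 → 6

Answer: 6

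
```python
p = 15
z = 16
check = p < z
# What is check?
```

Trace:
`p = 15` → p = 15
`z = 16` → z = 16
`check = p < z` → check = True
So check = True

Answer: True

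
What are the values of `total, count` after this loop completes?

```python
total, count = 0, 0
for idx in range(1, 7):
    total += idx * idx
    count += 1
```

Sum of squares and count
`total, count` takes the values: (0, 0) → (1, 0) → (1, 1) → (5, 1) → (5, 2) → (14, 2) → (14, 3) → (30, 3) → (30, 4) → (55, 4) → (55, 5) → (91, 5) → (91, 6)

Answer: 91, 6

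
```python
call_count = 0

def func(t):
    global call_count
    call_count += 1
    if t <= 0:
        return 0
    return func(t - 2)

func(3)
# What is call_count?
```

Linear recursion stepping by 2: 3 calls from t=3 down to ≤0.

Answer: 3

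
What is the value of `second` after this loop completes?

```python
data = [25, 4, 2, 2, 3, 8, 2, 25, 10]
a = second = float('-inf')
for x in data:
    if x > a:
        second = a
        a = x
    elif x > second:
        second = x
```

Second largest (with repeats) in [25, 4, 2, 2, 3, 8, 2, 25, 10]
`second` takes the values: -inf → 4 → 8 → 25

Answer: 25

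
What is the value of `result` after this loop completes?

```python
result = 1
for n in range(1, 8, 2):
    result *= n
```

Product of 1, 3, 5, ... up to 7
`result` takes the values: 1 → 3 → 15 → 105

Answer: 105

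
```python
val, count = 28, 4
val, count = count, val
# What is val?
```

Trace:
`val, count = 28, 4` → val = 28; count = 4
`val, count = count, val` → val = 4; count = 28
So val = 4

Answer: 4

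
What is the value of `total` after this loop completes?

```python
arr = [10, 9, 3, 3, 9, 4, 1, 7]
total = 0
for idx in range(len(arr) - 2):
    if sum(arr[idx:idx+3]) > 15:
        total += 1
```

Count windows with sum > 15
`total` takes the values: 0 → 1 → 2

Answer: 2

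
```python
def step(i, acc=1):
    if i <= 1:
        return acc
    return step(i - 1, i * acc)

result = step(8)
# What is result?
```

Accumulator trace (n, acc): (8, 1) -> (7, 8) -> (6, 56) -> (5, 336) -> (4, 1680) -> (3, 6720) -> (2, 20160) -> (1, 40320) -> return 40320

Answer: 40320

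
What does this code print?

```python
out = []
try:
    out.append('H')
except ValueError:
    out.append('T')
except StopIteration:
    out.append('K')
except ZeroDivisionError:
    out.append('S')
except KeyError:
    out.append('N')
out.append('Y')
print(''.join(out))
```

Execution trace: 'H' (try body, no exception) → 'Y' (after the try/except). Output: HY

Answer: HY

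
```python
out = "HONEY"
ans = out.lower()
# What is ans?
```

Trace:
`out = "HONEY"` → out = 'HONEY'
`ans = out.lower()` → ans = 'honey'
So ans = 'honey'

Answer: 'honey'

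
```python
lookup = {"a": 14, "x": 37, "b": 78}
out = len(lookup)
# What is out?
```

Trace:
`lookup = {"a": 14, "x": 37, "b": 78}` → lookup = {'a': 14, 'x': 37, 'b': 78}
`out = len(lookup)` → out = 3
So out = 3

Answer: 3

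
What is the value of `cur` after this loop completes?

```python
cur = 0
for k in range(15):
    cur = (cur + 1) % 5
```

Increment mod 5, 15 times = 0
`cur` takes the values: 0 → 1 → 2 → 3 → 4 → 0 → 1 → 2 → 3 → 4 → 0 → 1 → 2 → 3 → 4 → 0

Answer: 0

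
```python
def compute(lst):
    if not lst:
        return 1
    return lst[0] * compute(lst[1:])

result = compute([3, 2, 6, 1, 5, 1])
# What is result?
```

Product over [3, 2, 6, 1, 5, 1] = 3 * 2 * 6 * 1 * 5 * 1 = 180

Answer: 180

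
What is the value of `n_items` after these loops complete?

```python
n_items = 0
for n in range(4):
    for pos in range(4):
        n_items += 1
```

4 * 4 = 16
`n_items` takes the values: 0 → 1 → 2 → 3 → 4 → 5 → 6 → 7 → 8 → 9 → 10 → 11 → 12 → 13 → 14 → 15 → 16

Answer: 16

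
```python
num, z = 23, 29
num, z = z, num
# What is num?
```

Trace:
`num, z = 23, 29` → num = 23; z = 29
`num, z = z, num` → num = 29; z = 23
So num = 29

Answer: 29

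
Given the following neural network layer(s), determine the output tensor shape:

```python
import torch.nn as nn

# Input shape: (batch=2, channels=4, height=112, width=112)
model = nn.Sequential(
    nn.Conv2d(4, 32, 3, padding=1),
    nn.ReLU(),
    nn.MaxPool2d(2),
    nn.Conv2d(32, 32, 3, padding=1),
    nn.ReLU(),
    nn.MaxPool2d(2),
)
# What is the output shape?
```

Input: (2, 4, 112, 112) -> after first Conv2d: (2, 32, 112, 112) -> after first MaxPool2d: (2, 32, 56, 56) -> after second Conv2d: (2, 32, 56, 56) -> Output: (2, 32, 28, 28)

Answer: (2, 32, 28, 28)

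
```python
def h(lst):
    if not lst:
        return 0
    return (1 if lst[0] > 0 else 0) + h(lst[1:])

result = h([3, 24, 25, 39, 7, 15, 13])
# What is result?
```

Count of positive elements in [3, 24, 25, 39, 7, 15, 13] = 7

Answer: 7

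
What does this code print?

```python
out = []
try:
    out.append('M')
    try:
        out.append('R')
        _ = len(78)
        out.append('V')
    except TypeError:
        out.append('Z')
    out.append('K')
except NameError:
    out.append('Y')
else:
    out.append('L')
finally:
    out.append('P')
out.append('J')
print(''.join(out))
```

Execution trace: 'M' (try body) → 'R' (inner try body) → 'Z' (inner except TypeError) → 'K' (try body, no exception) → 'L' (else) → 'P' (finally) → 'J' (after the try/except). Output: MRZKLPJ

Answer: MRZKLPJ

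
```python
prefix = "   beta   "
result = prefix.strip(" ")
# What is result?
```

Trace:
`prefix = "   beta   "` → prefix = '   beta   '
`result = prefix.strip(" ")` → result = 'beta'
So result = 'beta'

Answer: 'beta'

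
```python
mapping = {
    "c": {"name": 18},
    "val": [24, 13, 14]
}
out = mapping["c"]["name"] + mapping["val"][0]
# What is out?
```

Trace:
`mapping = { ...` → mapping = {'c': {'name': 18}, 'val': [24, 13, 14]}
`out = mapping["c"]["name"] + mapping["val"][0]` → out = 42
So out = 42

Answer: 42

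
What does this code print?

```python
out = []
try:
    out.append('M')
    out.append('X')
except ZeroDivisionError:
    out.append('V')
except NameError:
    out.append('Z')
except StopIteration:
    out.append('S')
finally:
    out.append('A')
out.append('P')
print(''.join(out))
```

Execution trace: 'M' (try body) → 'X' (try body, no exception) → 'A' (finally) → 'P' (after the try/except). Output: MXAP

Answer: MXAP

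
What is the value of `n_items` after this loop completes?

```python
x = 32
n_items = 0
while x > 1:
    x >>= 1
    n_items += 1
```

Count right shifts until 1
`n_items` takes the values: 0 → 1 → 2 → 3 → 4 → 5

Answer: 5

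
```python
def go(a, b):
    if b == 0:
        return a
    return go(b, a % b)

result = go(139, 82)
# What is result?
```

go(139, 82) -> go(82, 57) -> go(57, 25) -> go(25, 7) -> go(7, 4) -> go(4, 3) -> go(3, 1) -> go(1, 0) -> 1

Answer: 1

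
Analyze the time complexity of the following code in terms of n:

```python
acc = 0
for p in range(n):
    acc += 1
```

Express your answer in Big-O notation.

Each loop level contributes: n. Multiplying the contributions gives O(n).

Answer: O(n)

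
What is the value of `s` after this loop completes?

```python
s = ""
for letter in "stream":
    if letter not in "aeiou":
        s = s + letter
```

Remove vowels from 'stream'
`s` takes the values: "" → "s" → "st" → "str" → "strm"

Answer: "strm"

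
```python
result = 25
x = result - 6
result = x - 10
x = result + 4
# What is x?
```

Trace:
`result = 25` → result = 25
`x = result - 6` → x = 19
`result = x - 10` → result = 9
`x = result + 4` → x = 13
So x = 13

Answer: 13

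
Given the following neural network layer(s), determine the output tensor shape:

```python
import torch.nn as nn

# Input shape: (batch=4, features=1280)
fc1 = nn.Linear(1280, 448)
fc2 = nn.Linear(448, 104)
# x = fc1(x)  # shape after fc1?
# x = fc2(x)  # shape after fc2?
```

Input: (4, 1280) -> after fc1: (4, 448) -> Output: (4, 104)

Answer: (4, 104)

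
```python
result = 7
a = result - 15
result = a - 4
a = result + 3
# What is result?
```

Trace:
`result = 7` → result = 7
`a = result - 15` → a = -8
`result = a - 4` → result = -12
`a = result + 3` → a = -9
So result = -12

Answer: -12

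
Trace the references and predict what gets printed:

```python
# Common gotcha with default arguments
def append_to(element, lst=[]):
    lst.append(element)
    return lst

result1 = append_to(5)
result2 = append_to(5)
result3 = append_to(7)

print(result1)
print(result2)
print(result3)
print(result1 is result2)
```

Key concept: mutable default argument gotcha.
Step by step:
`result1 = append_to(5)` → result1 = [5]
`result2 = append_to(5)` → result1 = [5, 5] (same object as result2); result2 = [5, 5] (same object as result1)
`result3 = append_to(7)` → result1 = [5, 5, 7] (same object as result2, result3); result2 = [5, 5, 7] (same object as result1, result3); result3 = [5, 5, 7] (same object as result1, result2)
`print(result1)` → prints [5, 5, 7]
`print(result2)` → prints [5, 5, 7]
`print(result3)` → prints [5, 5, 7]
`print(result1 is result2)` → prints True

Answer:
[5, 5, 7]
[5, 5, 7]
[5, 5, 7]
True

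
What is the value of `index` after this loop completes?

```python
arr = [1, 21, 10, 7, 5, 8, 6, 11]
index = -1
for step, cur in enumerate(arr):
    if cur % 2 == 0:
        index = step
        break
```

First even number index in [1, 21, 10, 7, 5, 8, 6, 11]
`index` takes the values: -1 → 2

Answer: 2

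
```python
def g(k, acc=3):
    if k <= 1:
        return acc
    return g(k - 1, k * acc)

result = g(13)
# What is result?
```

Accumulator trace (n, acc): (13, 3) -> (12, 39) -> (11, 468) -> (10, 5148) -> (9, 51480) -> (8, 463320) -> (7, 3706560) -> (6, 25945920) -> (5, 155675520) -> (4, 778377600) -> (3, 3113510400) -> (2, 9340531200) -> (1, 18681062400) -> return 18681062400

Answer: 18681062400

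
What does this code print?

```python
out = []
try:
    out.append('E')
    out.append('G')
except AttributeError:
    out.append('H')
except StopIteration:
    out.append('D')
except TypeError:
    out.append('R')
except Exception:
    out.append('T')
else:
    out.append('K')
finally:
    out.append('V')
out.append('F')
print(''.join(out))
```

Execution trace: 'E' (try body) → 'G' (try body, no exception) → 'K' (else) → 'V' (finally) → 'F' (after the try/except). Output: EGKVF

Answer: EGKVF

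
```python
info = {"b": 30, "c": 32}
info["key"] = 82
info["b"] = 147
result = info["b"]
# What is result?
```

Trace:
`info = {"b": 30, "c": 32}` → info = {'b': 30, 'c': 32}
`info["key"] = 82` → info = {'b': 30, 'c': 32, 'key': 82}
`info["b"] = 147` → info = {'b': 147, 'c': 32, 'key': 82}
`result = info["b"]` → result = 147
So result = 147

Answer: 147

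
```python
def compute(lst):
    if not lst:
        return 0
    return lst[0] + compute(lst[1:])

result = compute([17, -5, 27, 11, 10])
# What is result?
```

17 + (-5) + 27 + 11 + 10 + 0 = 60

Answer: 60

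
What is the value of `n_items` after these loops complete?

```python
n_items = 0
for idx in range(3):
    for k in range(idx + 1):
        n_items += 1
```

Triangle: 1 + 2 + ... + 3
`n_items` takes the values: 0 → 1 → 2 → 3 → 4 → 5 → 6

Answer: 6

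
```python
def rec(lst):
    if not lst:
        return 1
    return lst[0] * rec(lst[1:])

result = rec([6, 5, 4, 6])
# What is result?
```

Product over [6, 5, 4, 6] = 6 * 5 * 4 * 6 = 720

Answer: 720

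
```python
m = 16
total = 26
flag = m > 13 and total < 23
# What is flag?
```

Trace:
`m = 16` → m = 16
`total = 26` → total = 26
`flag = m > 13 and total < 23` → flag = False
So flag = False

Answer: False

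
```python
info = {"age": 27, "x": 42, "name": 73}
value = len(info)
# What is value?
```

Trace:
`info = {"age": 27, "x": 42, "name": 73}` → info = {'age': 27, 'x': 42, 'name': 73}
`value = len(info)` → value = 3
So value = 3

Answer: 3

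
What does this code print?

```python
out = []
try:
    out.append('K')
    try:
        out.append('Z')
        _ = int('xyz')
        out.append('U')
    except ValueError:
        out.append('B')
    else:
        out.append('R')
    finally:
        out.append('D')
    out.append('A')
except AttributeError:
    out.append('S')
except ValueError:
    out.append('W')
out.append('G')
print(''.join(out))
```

Execution trace: 'K' (try body) → 'Z' (inner try body) → 'B' (inner except ValueError) → 'D' (inner finally) → 'A' (try body, no exception) → 'G' (after the try/except). Output: KZBDAG

Answer: KZBDAG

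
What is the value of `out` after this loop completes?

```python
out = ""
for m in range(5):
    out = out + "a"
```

Repeat 'a' 5 times
`out` takes the values: "" → "a" → "aa" → "aaa" → "aaaa" → "aaaaa"

Answer: "aaaaa"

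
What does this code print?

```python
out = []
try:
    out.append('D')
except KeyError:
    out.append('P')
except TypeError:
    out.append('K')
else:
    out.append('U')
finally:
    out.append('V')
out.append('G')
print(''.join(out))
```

Execution trace: 'D' (try body, no exception) → 'U' (else) → 'V' (finally) → 'G' (after the try/except). Output: DUVG

Answer: DUVG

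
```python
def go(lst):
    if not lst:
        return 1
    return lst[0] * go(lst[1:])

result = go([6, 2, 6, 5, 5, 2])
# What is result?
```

Product over [6, 2, 6, 5, 5, 2] = 6 * 2 * 6 * 5 * 5 * 2 = 3600

Answer: 3600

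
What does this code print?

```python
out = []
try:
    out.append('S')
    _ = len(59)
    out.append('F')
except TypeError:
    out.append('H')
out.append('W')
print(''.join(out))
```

Execution trace: 'S' (try body) → 'H' (except TypeError) → 'W' (after the try/except). Output: SHW

Answer: SHW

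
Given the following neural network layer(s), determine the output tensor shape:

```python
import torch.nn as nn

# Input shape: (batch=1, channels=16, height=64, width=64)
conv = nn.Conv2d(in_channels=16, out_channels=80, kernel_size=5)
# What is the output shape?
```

Input: (1, 16, 64, 64) -> Output: (1, 80, 60, 60)

Answer: (1, 80, 60, 60)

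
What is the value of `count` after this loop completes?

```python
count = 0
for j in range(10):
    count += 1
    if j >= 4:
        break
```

Loop breaks when j reaches 4, count is 5
`count` takes the values: 0 → 1 → 2 → 3 → 4 → 5

Answer: 5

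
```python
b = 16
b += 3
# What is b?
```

Trace:
`b = 16` → b = 16
`b += 3` → b = 19
So b = 19

Answer: 19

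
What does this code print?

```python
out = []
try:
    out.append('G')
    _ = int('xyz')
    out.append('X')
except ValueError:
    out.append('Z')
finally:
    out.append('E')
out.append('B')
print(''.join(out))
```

Execution trace: 'G' (try body) → 'Z' (except ValueError) → 'E' (finally) → 'B' (after the try/except). Output: GZEB

Answer: GZEB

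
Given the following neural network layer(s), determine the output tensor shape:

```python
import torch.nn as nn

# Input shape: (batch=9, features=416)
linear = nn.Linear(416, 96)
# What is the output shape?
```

Input: (9, 416) -> Output: (9, 96)

Answer: (9, 96)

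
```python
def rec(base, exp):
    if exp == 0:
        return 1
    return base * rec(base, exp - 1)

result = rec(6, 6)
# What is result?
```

rec(6, 6) = 6 * 6 * 6 * 6 * 6 * 6 = 46656

Answer: 46656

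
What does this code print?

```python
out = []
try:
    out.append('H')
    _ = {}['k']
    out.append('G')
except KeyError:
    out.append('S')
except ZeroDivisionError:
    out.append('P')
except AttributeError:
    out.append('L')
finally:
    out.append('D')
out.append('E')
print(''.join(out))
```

Execution trace: 'H' (try body) → 'S' (except KeyError) → 'D' (finally) → 'E' (after the try/except). Output: HSDE

Answer: HSDE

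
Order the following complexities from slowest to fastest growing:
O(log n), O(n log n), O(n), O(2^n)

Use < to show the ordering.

Ordered by growth rate: O(log n) < O(n) < O(n log n) < O(2^n)

Answer: O(log n) < O(n) < O(n log n) < O(2^n)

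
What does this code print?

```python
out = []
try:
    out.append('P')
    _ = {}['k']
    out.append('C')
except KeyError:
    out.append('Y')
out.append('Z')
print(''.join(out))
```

Execution trace: 'P' (try body) → 'Y' (except KeyError) → 'Z' (after the try/except). Output: PYZ

Answer: PYZ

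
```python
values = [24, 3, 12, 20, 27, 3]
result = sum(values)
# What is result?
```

Trace:
`values = [24, 3, 12, 20, 27, 3]` → values = [24, 3, 12, 20, 27, 3]
`result = sum(values)` → result = 89
So result = 89

Answer: 89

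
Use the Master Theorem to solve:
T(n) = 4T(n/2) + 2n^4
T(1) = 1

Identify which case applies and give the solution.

a=4, b=2, f(n)=2n^4. log_2(4) = 2. Since c=4 > 2 and the regularity condition holds (4(n/2)^4 = (4/2^4)n^4 with 4/2^4 < 1), Case 3 applies: T(n) = Θ(f(n)) = O(n^4).

Answer: O(n^4) - Case 3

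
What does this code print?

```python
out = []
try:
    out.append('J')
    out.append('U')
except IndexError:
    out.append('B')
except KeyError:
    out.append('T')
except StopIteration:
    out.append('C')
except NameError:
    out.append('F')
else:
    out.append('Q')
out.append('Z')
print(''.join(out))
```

Execution trace: 'J' (try body) → 'U' (try body, no exception) → 'Q' (else) → 'Z' (after the try/except). Output: JUQZ

Answer: JUQZ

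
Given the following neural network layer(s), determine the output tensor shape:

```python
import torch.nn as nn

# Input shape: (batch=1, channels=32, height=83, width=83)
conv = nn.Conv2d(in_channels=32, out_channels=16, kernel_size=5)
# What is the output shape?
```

Input: (1, 32, 83, 83) -> Output: (1, 16, 79, 79)

Answer: (1, 16, 79, 79)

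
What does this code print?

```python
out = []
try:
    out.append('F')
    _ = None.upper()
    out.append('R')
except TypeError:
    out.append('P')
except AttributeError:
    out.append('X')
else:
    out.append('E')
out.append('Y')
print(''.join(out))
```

Execution trace: 'F' (try body) → 'X' (except AttributeError) → 'Y' (after the try/except). Output: FXY

Answer: FXY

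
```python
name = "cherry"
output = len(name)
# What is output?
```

Trace:
`name = "cherry"` → name = 'cherry'
`output = len(name)` → output = 6
So output = 6

Answer: 6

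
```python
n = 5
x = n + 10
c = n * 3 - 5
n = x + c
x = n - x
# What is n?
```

Trace:
`n = 5` → n = 5
`x = n + 10` → x = 15
`c = n * 3 - 5` → c = 10
`n = x + c` → n = 25
`x = n - x` → x = 10
So n = 25

Answer: 25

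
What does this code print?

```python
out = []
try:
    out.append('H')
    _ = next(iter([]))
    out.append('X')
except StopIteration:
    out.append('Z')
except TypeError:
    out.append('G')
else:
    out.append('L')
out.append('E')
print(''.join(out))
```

Execution trace: 'H' (try body) → 'Z' (except StopIteration) → 'E' (after the try/except). Output: HZE

Answer: HZE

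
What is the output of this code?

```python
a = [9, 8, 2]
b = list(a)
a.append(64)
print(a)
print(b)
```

Key concept: list() constructor creates copy.
Step by step:
`a = [9, 8, 2]` → a = [9, 8, 2]
`b = list(a)` → b = [9, 8, 2]
`a.append(64)` → a = [9, 8, 2, 64]
`print(a)` → prints [9, 8, 2, 64]
`print(b)` → prints [9, 8, 2]

Answer:
[9, 8, 2, 64]
[9, 8, 2]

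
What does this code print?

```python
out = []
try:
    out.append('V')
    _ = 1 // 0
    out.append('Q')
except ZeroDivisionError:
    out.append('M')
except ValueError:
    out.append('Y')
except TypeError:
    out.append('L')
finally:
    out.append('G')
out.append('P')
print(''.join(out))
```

Execution trace: 'V' (try body) → 'M' (except ZeroDivisionError) → 'G' (finally) → 'P' (after the try/except). Output: VMGP

Answer: VMGP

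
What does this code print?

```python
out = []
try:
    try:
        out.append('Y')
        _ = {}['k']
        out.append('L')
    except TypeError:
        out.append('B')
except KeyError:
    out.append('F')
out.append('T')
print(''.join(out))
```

Execution trace: 'Y' (try body) → 'F' (outer except KeyError) → 'T' (after the try/except). Output: YFT

Answer: YFT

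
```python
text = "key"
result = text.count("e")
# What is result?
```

Trace:
`text = "key"` → text = 'key'
`result = text.count("e")` → result = 1
So result = 1

Answer: 1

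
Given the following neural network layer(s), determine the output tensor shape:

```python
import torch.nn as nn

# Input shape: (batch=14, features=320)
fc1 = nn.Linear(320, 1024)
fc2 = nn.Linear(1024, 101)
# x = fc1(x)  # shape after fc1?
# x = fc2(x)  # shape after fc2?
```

Input: (14, 320) -> after fc1: (14, 1024) -> Output: (14, 101)

Answer: (14, 101)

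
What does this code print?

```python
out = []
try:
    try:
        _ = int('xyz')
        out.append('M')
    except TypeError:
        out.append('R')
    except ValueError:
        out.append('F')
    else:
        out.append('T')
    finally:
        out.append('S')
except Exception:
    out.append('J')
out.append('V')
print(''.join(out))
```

Execution trace: 'F' (inner except ValueError) → 'S' (inner finally) → 'V' (after the try/except). Output: FSV

Answer: FSV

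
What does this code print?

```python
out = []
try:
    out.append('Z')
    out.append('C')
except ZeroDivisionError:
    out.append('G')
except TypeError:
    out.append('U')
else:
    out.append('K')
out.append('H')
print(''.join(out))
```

Execution trace: 'Z' (try body) → 'C' (try body, no exception) → 'K' (else) → 'H' (after the try/except). Output: ZCKH

Answer: ZCKH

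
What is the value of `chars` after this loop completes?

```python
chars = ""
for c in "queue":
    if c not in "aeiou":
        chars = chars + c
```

Remove vowels from 'queue'
`chars` takes the values: "" → "q"

Answer: "q"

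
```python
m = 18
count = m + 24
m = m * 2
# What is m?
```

Trace:
`m = 18` → m = 18
`count = m + 24` → count = 42
`m = m * 2` → m = 36
So m = 36

Answer: 36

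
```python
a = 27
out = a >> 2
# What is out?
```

Trace:
`a = 27` → a = 27
`out = a >> 2` → out = 6
So out = 6

Answer: 6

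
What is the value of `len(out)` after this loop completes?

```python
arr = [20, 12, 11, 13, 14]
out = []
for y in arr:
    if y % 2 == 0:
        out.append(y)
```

Count even numbers in [20, 12, 11, 13, 14]
`out` takes the values: [] → [20] → [20, 12] → [20, 12, 14]
So `len(out)` = 3

Answer: 3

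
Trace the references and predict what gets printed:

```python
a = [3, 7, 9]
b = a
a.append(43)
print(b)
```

Key concept: basic list aliasing.
Step by step:
`a = [3, 7, 9]` → a = [3, 7, 9]
`b = a` → b = [3, 7, 9] (same object as a)
`a.append(43)` → a = [3, 7, 9, 43] (same object as b); b = [3, 7, 9, 43] (same object as a)
`print(b)` → prints [3, 7, 9, 43]

Answer: [3, 7, 9, 43]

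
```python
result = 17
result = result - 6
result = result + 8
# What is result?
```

Trace:
`result = 17` → result = 17
`result = result - 6` → result = 11
`result = result + 8` → result = 19
So result = 19

Answer: 19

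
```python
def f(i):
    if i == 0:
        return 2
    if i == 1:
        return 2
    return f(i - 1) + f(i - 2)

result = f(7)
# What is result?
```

Build up from base cases: f(0)=2, f(1)=2, f(2)=4, f(3)=6, f(4)=10, f(5)=16, f(6)=26, ..., f(7)=42

Answer: 42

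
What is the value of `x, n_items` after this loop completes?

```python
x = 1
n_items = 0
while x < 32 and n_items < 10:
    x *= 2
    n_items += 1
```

Double until >= 32 or 10 iterations
`x, n_items` takes the values: (1, 0) → (2, 0) → (2, 1) → (4, 1) → (4, 2) → (8, 2) → (8, 3) → (16, 3) → (16, 4) → (32, 4) → (32, 5)

Answer: 32, 5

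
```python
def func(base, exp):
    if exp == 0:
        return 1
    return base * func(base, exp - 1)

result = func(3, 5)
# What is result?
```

func(3, 5) = 3 * 3 * 3 * 3 * 3 = 243

Answer: 243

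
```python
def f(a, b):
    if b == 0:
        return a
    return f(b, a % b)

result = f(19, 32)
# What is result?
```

f(19, 32) -> f(32, 19) -> f(19, 13) -> f(13, 6) -> f(6, 1) -> f(1, 0) -> 1

Answer: 1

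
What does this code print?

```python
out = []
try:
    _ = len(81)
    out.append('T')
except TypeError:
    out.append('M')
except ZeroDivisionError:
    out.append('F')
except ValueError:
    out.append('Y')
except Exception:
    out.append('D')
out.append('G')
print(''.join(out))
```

Execution trace: 'M' (except TypeError) → 'G' (after the try/except). Output: MG

Answer: MG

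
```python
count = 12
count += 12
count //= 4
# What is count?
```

Trace:
`count = 12` → count = 12
`count += 12` → count = 24
`count //= 4` → count = 6
So count = 6

Answer: 6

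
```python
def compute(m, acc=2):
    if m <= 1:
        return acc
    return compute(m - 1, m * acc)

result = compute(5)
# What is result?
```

Accumulator trace (n, acc): (5, 2) -> (4, 10) -> (3, 40) -> (2, 120) -> (1, 240) -> return 240

Answer: 240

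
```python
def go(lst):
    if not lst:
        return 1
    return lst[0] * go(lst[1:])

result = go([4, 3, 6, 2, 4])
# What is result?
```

Product over [4, 3, 6, 2, 4] = 4 * 3 * 6 * 2 * 4 = 576

Answer: 576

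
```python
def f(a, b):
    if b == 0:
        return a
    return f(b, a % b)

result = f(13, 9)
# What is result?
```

f(13, 9) -> f(9, 4) -> f(4, 1) -> f(1, 0) -> 1

Answer: 1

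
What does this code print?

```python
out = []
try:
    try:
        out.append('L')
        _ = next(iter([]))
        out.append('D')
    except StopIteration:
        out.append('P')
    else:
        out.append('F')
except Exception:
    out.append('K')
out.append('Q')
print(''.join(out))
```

Execution trace: 'L' (inner try body) → 'P' (inner except StopIteration) → 'Q' (after the try/except). Output: LPQ

Answer: LPQ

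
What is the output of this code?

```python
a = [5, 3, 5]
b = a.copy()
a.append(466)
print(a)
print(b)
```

Key concept: list.copy() creates independent copy.
Step by step:
`a = [5, 3, 5]` → a = [5, 3, 5]
`b = a.copy()` → b = [5, 3, 5]
`a.append(466)` → a = [5, 3, 5, 466]
`print(a)` → prints [5, 3, 5, 466]
`print(b)` → prints [5, 3, 5]

Answer:
[5, 3, 5, 466]
[5, 3, 5]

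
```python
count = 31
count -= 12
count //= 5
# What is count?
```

Trace:
`count = 31` → count = 31
`count -= 12` → count = 19
`count //= 5` → count = 3
So count = 3

Answer: 3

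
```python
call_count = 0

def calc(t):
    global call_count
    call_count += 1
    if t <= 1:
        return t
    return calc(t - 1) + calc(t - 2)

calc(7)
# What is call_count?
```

Calls(t) = 1 + Calls(t-1) + Calls(t-2); Calls(0)=Calls(1)=1. For t=7 this gives 41.

Answer: 41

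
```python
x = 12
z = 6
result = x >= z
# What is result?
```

Trace:
`x = 12` → x = 12
`z = 6` → z = 6
`result = x >= z` → result = True
So result = True

Answer: True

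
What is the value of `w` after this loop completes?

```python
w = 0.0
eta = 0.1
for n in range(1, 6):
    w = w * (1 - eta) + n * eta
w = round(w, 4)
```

Moving average with lr=0.1
`w` takes the values: 0.0 → 0.1 → 0.29 → 0.561 → 0.9049 → 1.31441 → 1.3144

Answer: 1.3144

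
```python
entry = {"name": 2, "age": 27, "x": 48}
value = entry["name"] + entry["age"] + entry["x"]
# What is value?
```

Trace:
`entry = {"name": 2, "age": 27, "x": 48}` → entry = {'name': 2, 'age': 27, 'x': 48}
`value = entry["name"] + entry["age"] + entry["x"]` → value = 77
So value = 77

Answer: 77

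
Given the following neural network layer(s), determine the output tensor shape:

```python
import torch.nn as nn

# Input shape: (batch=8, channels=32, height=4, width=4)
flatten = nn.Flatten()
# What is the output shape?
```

Input: (8, 32, 4, 4) -> Output: (8, 512)

Answer: (8, 512)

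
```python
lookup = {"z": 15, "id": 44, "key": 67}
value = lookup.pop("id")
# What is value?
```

Trace:
`lookup = {"z": 15, "id": 44, "key": 67}` → lookup = {'z': 15, 'id': 44, 'key': 67}
`value = lookup.pop("id")` → lookup = {'z': 15, 'key': 67}; value = 44
So value = 44

Answer: 44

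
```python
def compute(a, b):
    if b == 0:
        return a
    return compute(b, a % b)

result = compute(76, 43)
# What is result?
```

compute(76, 43) -> compute(43, 33) -> compute(33, 10) -> compute(10, 3) -> compute(3, 1) -> compute(1, 0) -> 1

Answer: 1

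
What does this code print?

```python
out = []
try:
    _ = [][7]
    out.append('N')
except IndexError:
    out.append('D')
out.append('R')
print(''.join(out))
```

Execution trace: 'D' (except IndexError) → 'R' (after the try/except). Output: DR

Answer: DR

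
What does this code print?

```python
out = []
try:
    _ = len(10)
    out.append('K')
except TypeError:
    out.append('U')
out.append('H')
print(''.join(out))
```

Execution trace: 'U' (except TypeError) → 'H' (after the try/except). Output: UH

Answer: UH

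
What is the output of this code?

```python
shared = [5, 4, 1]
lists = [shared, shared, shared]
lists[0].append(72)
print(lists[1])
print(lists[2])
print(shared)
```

Key concept: list of same reference.
Step by step:
`shared = [5, 4, 1]` → shared = [5, 4, 1]
`lists = [shared, shared, shared]` → lists = [[5, 4, 1], [5, 4, 1], [5, 4, 1]]
`lists[0].append(72)` → shared = [5, 4, 1, 72]; lists = [[5, 4, 1, 72], [5, 4, 1, 72], [5, 4, 1, 72]]
`print(lists[1])` → prints [5, 4, 1, 72]
`print(lists[2])` → prints [5, 4, 1, 72]
`print(shared)` → prints [5, 4, 1, 72]

Answer:
[5, 4, 1, 72]
[5, 4, 1, 72]
[5, 4, 1, 72]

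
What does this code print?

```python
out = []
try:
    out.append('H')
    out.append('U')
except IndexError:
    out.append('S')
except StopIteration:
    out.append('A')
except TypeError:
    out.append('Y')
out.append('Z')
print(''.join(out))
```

Execution trace: 'H' (try body) → 'U' (try body, no exception) → 'Z' (after the try/except). Output: HUZ

Answer: HUZ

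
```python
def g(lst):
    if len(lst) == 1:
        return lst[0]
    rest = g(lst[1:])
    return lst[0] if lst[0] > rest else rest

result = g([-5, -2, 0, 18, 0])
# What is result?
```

Recursive max over [-5, -2, 0, 18, 0] = 18

Answer: 18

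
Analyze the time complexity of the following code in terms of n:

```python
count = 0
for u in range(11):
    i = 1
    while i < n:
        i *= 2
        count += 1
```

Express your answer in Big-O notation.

Each loop level contributes: 1 × log n. Multiplying the contributions gives O(log n).

Answer: O(log n)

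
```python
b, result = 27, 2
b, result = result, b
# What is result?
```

Trace:
`b, result = 27, 2` → b = 27; result = 2
`b, result = result, b` → b = 2; result = 27
So result = 27

Answer: 27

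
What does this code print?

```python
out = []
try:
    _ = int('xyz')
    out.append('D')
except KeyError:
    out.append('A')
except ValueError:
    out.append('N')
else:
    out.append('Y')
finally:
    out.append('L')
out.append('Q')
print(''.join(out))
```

Execution trace: 'N' (except ValueError) → 'L' (finally) → 'Q' (after the try/except). Output: NLQ

Answer: NLQ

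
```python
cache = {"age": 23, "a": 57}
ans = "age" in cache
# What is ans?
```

Trace:
`cache = {"age": 23, "a": 57}` → cache = {'age': 23, 'a': 57}
`ans = "age" in cache` → ans = True
So ans = True

Answer: True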